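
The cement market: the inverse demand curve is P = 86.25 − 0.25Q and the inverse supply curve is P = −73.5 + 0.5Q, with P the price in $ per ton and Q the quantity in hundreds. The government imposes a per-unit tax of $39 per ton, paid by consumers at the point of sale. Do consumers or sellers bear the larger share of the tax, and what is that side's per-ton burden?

Sellers bear the larger share: $26 per ton.

Rewrite in direct form: Qd = 345 − 4P and Qs = 2P + 147.
Without the tax, 345 − 4P = 2P + 147 gives 6P = 198, so P* = $33 and Q* = 213.
With the tax collected from consumers, demand (in seller-price terms) shifts: Qd = 345 − 4(P + 39).
Solving gives Q = 161 with consumers paying $46 and sellers receiving $7 (the $39 wedge).
Per-ton burden: consumers $13, sellers $26.
Sellers take the larger share because supply is less price-elastic here (demand slope 4 vs supply slope 2).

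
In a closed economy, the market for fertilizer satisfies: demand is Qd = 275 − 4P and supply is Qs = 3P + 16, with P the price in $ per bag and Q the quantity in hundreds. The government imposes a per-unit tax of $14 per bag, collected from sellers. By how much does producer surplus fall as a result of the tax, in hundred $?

Producer surplus falls by $920 hundred.

Before the tax: set 275 − 4P = 3P + 16 → P* = $37, Q* = 127.
With the tax collected from sellers, supply shifts: Qs = 3(P − 14) + 16.
Solving gives Q = 103 with buyers paying $43 and sellers receiving $29 (the $14 wedge).
ΔPS is the trapezoid between Q = 103 and Q = 127 of height $8: ½ · (127 + 103) · 8 = $920.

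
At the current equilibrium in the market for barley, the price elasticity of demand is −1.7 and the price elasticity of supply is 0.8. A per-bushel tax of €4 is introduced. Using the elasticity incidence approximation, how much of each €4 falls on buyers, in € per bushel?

Buyers bear ≈ €1.28 per bushel.

Incidence ratio: buyers' share ≈ εs / (εs + |εd|) = 0.8 / (0.8 + 1.7) = 0.32.
So buyers bear ≈ 0.32 × €4 = €1.28; suppliers bear €2.72.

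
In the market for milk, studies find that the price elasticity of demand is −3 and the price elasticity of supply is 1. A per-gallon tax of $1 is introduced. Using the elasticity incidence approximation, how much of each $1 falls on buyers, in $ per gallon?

Buyers bear ≈ $0.25 per gallon.

Incidence ratio: buyers' share ≈ εs / (εs + |εd|) = 1 / (1 + 3) = 0.25.
So buyers bear ≈ 0.25 × $1 = $0.25; sellers bear $0.75.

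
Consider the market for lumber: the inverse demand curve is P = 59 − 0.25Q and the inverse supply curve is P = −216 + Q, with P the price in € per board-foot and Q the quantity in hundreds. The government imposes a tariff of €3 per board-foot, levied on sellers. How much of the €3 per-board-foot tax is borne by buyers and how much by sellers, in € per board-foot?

Buyers bear €0.6 per board-foot; sellers bear €2.4 per board-foot.

Inverting to Q(P) form: Qd = 236 − 4P; Qs = P + 216.
Without the tax, 236 − 4P = P + 216 gives 5P = 20, so P* = €4 and Q* = 220.
With the tax collected from sellers, supply shifts: Qs = (P − 3) + 216.
Solving gives Q = 217.6 with buyers paying €4.6 and sellers receiving €1.6 (the €3 wedge).
Burden on buyers: €0.6; on sellers: €2.4. (They sum to €3.)
The less price-elastic side of the market bears the larger share of a per-unit tax.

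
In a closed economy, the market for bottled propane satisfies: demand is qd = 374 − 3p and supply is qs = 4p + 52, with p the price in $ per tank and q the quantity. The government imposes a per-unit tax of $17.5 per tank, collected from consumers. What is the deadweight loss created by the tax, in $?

Before the tax: set 374 − 3p = 4p + 52 → p* = $46, q* = 236.
With the tax collected from consumers, demand (in seller-price terms) shifts: qd = 374 − 3(p + 17.5).
New equilibrium: consumers pay $56, sellers receive $38.5, q = 206. (Wedge: pb − ps = 17.5.)
Quantity falls by |ΔQ| = |236 − 206| = 30.
DWL = ½ · t · |ΔQ| = ½ · 17.5 · 30 = $262.5.

Deadweight loss = $262.5.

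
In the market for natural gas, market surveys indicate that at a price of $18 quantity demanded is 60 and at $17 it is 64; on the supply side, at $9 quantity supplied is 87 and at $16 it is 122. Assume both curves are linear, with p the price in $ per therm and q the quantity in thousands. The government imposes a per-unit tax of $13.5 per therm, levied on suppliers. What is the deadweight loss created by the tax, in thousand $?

Deadweight loss = $202.5 thousand.

Demand slope: (64 − 60)/(17 − 18) = -4, so qd = 132 − 4p.
Supply slope: (122 − 87)/(16 − 9) = 5, so qs = 5p + 42.
Before the tax: set 132 − 4p = 5p + 42 → p* = $10, q* = 92.
With the tax collected from suppliers, supply shifts: qs = 5(p − 13.5) + 42.
New equilibrium: consumers pay $17.5, suppliers receive $4, q = 62. (Wedge: pb − ps = 13.5.)
Quantity falls by |ΔQ| = |92 − 62| = 30.
DWL = ½ · t · |ΔQ| = ½ · 13.5 · 30 = $202.5.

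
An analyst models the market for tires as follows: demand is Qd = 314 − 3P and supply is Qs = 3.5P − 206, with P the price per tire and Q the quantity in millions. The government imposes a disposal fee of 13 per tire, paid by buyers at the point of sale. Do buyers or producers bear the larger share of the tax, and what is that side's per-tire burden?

Buyers bear the larger share: 7 per tire.

Without the tax, 314 − 3P = 3.5P − 206 gives 6.5P = 520, so P* = 80 and Q* = 74.
With the tax collected from buyers, demand (in seller-price terms) shifts: Qd = 314 − 3(P + 13).
New equilibrium: buyers pay 87, producers receive 74, Q = 53. (Wedge: Pb − Ps = 13.)
Per-tire burden: buyers 7, producers 6.
Buyers take the larger share because demand is less price-elastic here (demand slope 3 vs supply slope 3.5).
The less price-elastic side of the market bears the larger share of a per-unit tax.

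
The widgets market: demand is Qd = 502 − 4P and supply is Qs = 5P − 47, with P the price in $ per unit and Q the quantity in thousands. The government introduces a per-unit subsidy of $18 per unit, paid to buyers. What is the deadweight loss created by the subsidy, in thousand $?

Deadweight loss = $360 thousand.

Without the subsidy, 502 − 4P = 5P − 47 gives 9P = 549, so P* = $61 and Q* = 258.
With a per-unit subsidy paid to buyers, each effectively pays P − 18, so demand becomes Qd = 502 − 4(P − 18).
Solving gives Q = 298 with buyers paying $51 and suppliers receiving $69 (the $18 wedge).
Quantity rises by |ΔQ| = |258 − 298| = 40.
DWL = ½ · t · |ΔQ| = ½ · 18 · 40 = $360.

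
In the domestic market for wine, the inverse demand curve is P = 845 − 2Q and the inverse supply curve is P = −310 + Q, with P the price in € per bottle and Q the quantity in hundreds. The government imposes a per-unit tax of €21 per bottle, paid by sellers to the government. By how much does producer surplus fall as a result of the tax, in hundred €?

Producer surplus falls by €2670.5 hundred.

Inverting to Q(P) form: Qd = 422.5 − 0.5P; Qs = P + 310.
Without the tax, 422.5 − 0.5P = P + 310 gives 1.5P = 112.5, so P* = €75 and Q* = 385.
With the tax collected from sellers, supply shifts: Qs = (P − 21) + 310.
Solving gives Q = 378 with buyers paying €89 and sellers receiving €68 (the €21 wedge).
ΔPS is the trapezoid between Q = 378 and Q = 385 of height €7: ½ · (385 + 378) · 7 = €2670.5.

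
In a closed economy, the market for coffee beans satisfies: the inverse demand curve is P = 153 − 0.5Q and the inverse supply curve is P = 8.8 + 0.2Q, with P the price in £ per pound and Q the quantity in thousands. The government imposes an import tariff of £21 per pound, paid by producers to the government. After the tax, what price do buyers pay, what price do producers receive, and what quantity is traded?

Rewrite in direct form: Qd = 306 − 2P and Qs = 5P − 44.
Before the tax: set 306 − 2P = 5P − 44 → P* = £50, Q* = 206.
With the tax collected from producers, supply shifts: Qs = 5(P − 21) − 44.
New equilibrium: buyers pay £65, producers receive £44, Q = 176. (Wedge: Pb − Ps = 21.)
The less price-elastic side of the market bears the larger share of a per-unit tax.

Buyers pay £65; producers receive £44; quantity = 176.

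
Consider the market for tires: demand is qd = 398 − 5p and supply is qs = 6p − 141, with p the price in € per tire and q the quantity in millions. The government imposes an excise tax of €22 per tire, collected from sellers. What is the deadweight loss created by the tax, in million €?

Without the tax, 398 − 5p = 6p − 141 gives 11p = 539, so p* = €49 and q* = 153.
With the tax collected from sellers, supply shifts: qs = 6(p − 22) − 141.
Solving gives q = 93 with buyers paying €61 and sellers receiving €39 (the €22 wedge).
Quantity falls by |ΔQ| = |153 − 93| = 60.
DWL = ½ · t · |ΔQ| = ½ · 22 · 60 = €660.

Deadweight loss = €660 million.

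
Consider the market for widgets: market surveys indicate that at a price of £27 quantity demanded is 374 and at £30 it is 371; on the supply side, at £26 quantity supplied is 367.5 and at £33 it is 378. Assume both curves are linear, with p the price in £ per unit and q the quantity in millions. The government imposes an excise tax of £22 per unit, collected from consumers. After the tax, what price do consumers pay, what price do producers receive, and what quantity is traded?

Consumers pay £42.2; producers receive £20.2; quantity = 358.8.

Demand slope: (371 − 374)/(30 − 27) = -1, so qd = 401 − p.
Supply slope: (378 − 367.5)/(33 − 26) = 1.5, so qs = 1.5p + 328.5.
Without the tax, 401 − p = 1.5p + 328.5 gives 2.5p = 72.5, so p* = £29 and q* = 372.
With the tax collected from consumers, demand (in seller-price terms) shifts: qd = 401 − (p + 22).
New equilibrium: consumers pay £42.2, producers receive £20.2, q = 358.8. (Wedge: pb − ps = 22.)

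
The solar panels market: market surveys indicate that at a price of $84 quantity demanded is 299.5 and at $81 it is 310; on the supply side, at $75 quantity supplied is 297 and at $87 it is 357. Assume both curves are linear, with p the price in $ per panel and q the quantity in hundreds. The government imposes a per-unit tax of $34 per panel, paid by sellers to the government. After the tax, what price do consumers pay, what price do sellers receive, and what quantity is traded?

Consumers pay $99; sellers receive $65; quantity = 247.

Demand slope: (310 − 299.5)/(81 − 84) = -3.5, so qd = 593.5 − 3.5p.
Supply slope: (357 − 297)/(87 − 75) = 5, so qs = 5p − 78.
Without the tax, 593.5 − 3.5p = 5p − 78 gives 8.5p = 671.5, so p* = $79 and q* = 317.
With the tax collected from sellers, supply shifts: qs = 5(p − 34) − 78.
New equilibrium: consumers pay $99, sellers receive $65, q = 247. (Wedge: pb − ps = 34.)
The less price-elastic side of the market bears the larger share of a per-unit tax.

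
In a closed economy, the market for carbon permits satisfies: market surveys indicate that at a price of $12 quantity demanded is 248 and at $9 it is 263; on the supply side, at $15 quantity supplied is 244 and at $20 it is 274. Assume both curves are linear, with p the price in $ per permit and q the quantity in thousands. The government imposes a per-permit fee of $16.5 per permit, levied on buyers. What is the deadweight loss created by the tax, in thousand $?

Demand slope: (263 − 248)/(9 − 12) = -5, so qd = 308 − 5p.
Supply slope: (274 − 244)/(20 − 15) = 6, so qs = 6p + 154.
Without the tax, 308 − 5p = 6p + 154 gives 11p = 154, so p* = $14 and q* = 238.
With the tax collected from buyers, demand (in seller-price terms) shifts: qd = 308 − 5(p + 16.5).
New equilibrium: buyers pay $23, producers receive $6.5, q = 193. (Wedge: pb − ps = 16.5.)
Quantity falls by |ΔQ| = |238 − 193| = 45.
DWL = ½ · t · |ΔQ| = ½ · 16.5 · 45 = $371.25.

Deadweight loss = $371.25 thousand.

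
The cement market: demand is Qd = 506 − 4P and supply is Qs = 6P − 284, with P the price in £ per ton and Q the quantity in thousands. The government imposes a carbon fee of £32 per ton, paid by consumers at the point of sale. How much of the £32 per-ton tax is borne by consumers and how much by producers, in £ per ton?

Consumers bear £19.2 per ton; producers bear £12.8 per ton.

Without the tax, 506 − 4P = 6P − 284 gives 10P = 790, so P* = £79 and Q* = 190.
With the tax collected from consumers, demand (in seller-price terms) shifts: Qd = 506 − 4(P + 32).
New equilibrium: consumers pay £98.2, producers receive £66.2, Q = 113.2. (Wedge: Pb − Ps = 32.)
Burden on consumers: £19.2; on producers: £12.8. (They sum to £32.)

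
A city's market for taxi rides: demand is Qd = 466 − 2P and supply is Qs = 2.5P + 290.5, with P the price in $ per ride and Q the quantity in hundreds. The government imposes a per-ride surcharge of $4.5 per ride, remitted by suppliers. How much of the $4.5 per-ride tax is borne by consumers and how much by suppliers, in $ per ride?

Consumers bear $2.5 per ride; suppliers bear $2 per ride.

Without the tax, 466 − 2P = 2.5P + 290.5 gives 4.5P = 175.5, so P* = $39 and Q* = 388.
With the tax collected from suppliers, supply shifts: Qs = 2.5(P − 4.5) + 290.5.
New equilibrium: consumers pay $41.5, suppliers receive $37, Q = 383. (Wedge: Pb − Ps = 4.5.)
Burden on consumers: $2.5; on suppliers: $2. (They sum to $4.5.)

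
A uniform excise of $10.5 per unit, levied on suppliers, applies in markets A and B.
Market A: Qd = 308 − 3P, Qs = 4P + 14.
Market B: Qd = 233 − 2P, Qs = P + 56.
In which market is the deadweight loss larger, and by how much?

Market A, by $57.75.

Market A: pre-tax P* = $42, Q* = 182; post-tax Q = 164; deadweight loss = $94.5.
Market B: pre-tax P* = $59, Q* = 115; post-tax Q = 108; deadweight loss = $36.75.
Difference: $94.5 vs $36.75 → market A is larger by $57.75.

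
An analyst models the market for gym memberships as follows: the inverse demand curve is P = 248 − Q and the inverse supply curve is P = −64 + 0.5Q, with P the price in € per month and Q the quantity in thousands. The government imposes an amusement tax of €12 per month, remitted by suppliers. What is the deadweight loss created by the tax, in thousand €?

Rewrite in direct form: Qd = 248 − P and Qs = 2P + 128.
Without the tax, 248 − P = 2P + 128 gives 3P = 120, so P* = €40 and Q* = 208.
With the tax collected from suppliers, supply shifts: Qs = 2(P − 12) + 128.
New equilibrium: consumers pay €48, suppliers receive €36, Q = 200. (Wedge: Pb − Ps = 12.)
Quantity falls by |ΔQ| = |208 − 200| = 8.
DWL = ½ · t · |ΔQ| = ½ · 12 · 8 = €48.

Deadweight loss = €48 thousand.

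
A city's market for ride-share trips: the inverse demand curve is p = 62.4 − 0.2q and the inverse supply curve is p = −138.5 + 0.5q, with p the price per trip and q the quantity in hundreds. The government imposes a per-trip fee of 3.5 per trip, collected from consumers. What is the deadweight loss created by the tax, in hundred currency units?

Rewrite in direct form: qd = 312 − 5p and qs = 2p + 277.
Without the tax, 312 − 5p = 2p + 277 gives 7p = 35, so p* = 5 and q* = 287.
With the tax collected from consumers, demand (in seller-price terms) shifts: qd = 312 − 5(p + 3.5).
New equilibrium: consumers pay 6, suppliers receive 2.5, q = 282. (Wedge: pb − ps = 3.5.)
Quantity falls by |ΔQ| = |287 − 282| = 5.
DWL = ½ · t · |ΔQ| = ½ · 3.5 · 5 = 8.75.

Deadweight loss = 8.75 hundred.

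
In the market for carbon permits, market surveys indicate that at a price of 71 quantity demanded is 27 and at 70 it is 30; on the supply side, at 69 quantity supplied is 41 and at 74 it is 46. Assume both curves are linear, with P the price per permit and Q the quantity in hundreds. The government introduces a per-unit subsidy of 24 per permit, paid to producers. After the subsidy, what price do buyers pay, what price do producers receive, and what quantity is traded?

Buyers pay 61; producers receive 85; quantity = 57.

Demand slope: (30 − 27)/(70 − 71) = -3, so Qd = 240 − 3P.
Supply slope: (46 − 41)/(74 − 69) = 1, so Qs = P − 28.
Before the subsidy: set 240 − 3P = P − 28 → P* = 67, Q* = 39.
With a per-unit subsidy paid to producers, each receives P + 24 per unit sold, so supply becomes Qs = (P + 24) − 28.
Solving gives Q = 57 with buyers paying 61 and producers receiving 85 (the 24 wedge).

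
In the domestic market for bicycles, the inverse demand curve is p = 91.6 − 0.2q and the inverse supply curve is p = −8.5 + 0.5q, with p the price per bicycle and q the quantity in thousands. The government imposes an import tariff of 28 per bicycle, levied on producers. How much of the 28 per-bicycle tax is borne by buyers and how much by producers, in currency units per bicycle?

Rewrite in direct form: qd = 458 − 5p and qs = 2p + 17.
Without the tax, 458 − 5p = 2p + 17 gives 7p = 441, so p* = 63 and q* = 143.
With the tax collected from producers, supply shifts: qs = 2(p − 28) + 17.
Solving gives q = 103 with buyers paying 71 and producers receiving 43 (the 28 wedge).
Burden on buyers: 8; on producers: 20. (They sum to 28.)

Buyers bear 8 per bicycle; producers bear 20 per bicycle.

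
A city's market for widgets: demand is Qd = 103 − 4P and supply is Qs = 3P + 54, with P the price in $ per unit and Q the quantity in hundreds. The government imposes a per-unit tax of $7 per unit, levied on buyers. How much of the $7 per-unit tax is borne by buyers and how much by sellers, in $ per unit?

Without the tax, 103 − 4P = 3P + 54 gives 7P = 49, so P* = $7 and Q* = 75.
With the tax collected from buyers, demand (in seller-price terms) shifts: Qd = 103 − 4(P + 7).
Solving gives Q = 63 with buyers paying $10 and sellers receiving $3 (the $7 wedge).
Burden on buyers: $3; on sellers: $4. (They sum to $7.)
The less price-elastic side of the market bears the larger share of a per-unit tax.

Buyers bear $3 per unit; sellers bear $4 per unit.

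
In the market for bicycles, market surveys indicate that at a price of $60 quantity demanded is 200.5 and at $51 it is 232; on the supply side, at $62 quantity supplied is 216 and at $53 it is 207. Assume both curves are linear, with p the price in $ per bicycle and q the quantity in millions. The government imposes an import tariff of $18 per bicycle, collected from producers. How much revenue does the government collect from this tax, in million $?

Demand slope: (232 − 200.5)/(51 − 60) = -3.5, so qd = 410.5 − 3.5p.
Supply slope: (207 − 216)/(53 − 62) = 1, so qs = p + 154.
Without the tax, 410.5 − 3.5p = p + 154 gives 4.5p = 256.5, so p* = $57 and q* = 211.
With the tax collected from producers, supply shifts: qs = (p − 18) + 154.
Solving gives q = 197 with buyers paying $61 and producers receiving $43 (the $18 wedge).
Revenue = t · Q = 18 · 197 = $3546.

Tax revenue = $3546 million.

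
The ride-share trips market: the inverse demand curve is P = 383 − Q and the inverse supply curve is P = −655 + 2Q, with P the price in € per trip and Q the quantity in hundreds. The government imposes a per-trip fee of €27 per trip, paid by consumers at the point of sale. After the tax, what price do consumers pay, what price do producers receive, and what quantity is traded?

Consumers pay €46; producers receive €19; quantity = 337.

Inverting to Q(P) form: Qd = 383 − P; Qs = 0.5P + 327.5.
Without the tax, 383 − P = 0.5P + 327.5 gives 1.5P = 55.5, so P* = €37 and Q* = 346.
With the tax collected from consumers, demand (in seller-price terms) shifts: Qd = 383 − (P + 27).
New equilibrium: consumers pay €46, producers receive €19, Q = 337. (Wedge: Pb − Ps = 27.)
The less price-elastic side of the market bears the larger share of a per-unit tax.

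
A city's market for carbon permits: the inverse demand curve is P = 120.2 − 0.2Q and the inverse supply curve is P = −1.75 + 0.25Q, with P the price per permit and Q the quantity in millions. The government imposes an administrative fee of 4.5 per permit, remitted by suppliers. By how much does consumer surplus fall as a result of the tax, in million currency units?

Consumer surplus falls by 532 million.

Rewrite in direct form: Qd = 601 − 5P and Qs = 4P + 7.
Before the tax: set 601 − 5P = 4P + 7 → P* = 66, Q* = 271.
With the tax collected from suppliers, supply shifts: Qs = 4(P − 4.5) + 7.
New equilibrium: consumers pay 68, suppliers receive 63.5, Q = 261. (Wedge: Pb − Ps = 4.5.)
ΔCS is the trapezoid between Q = 261 and Q = 271 of height 2: ½ · (271 + 261) · 2 = 532.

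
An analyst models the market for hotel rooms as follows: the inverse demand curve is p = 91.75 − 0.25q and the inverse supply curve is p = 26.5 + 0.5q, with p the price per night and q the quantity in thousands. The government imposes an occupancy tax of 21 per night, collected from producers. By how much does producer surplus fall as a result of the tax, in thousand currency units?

Producer surplus falls by 1022 thousand.

Inverting to q(p) form: qd = 367 − 4p; qs = 2p − 53.
Without the tax, 367 − 4p = 2p − 53 gives 6p = 420, so p* = 70 and q* = 87.
With the tax collected from producers, supply shifts: qs = 2(p − 21) − 53.
Solving gives q = 59 with buyers paying 77 and producers receiving 56 (the 21 wedge).
ΔPS is the trapezoid between Q = 59 and Q = 87 of height 14: ½ · (87 + 59) · 14 = 1022.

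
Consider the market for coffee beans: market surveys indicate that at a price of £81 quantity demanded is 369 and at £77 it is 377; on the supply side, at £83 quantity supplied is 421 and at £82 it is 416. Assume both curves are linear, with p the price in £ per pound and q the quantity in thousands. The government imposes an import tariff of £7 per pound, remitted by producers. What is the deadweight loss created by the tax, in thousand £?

Demand slope: (377 − 369)/(77 − 81) = -2, so qd = 531 − 2p.
Supply slope: (416 − 421)/(82 − 83) = 5, so qs = 5p + 6.
Before the tax: set 531 − 2p = 5p + 6 → p* = £75, q* = 381.
With the tax collected from producers, supply shifts: qs = 5(p − 7) + 6.
New equilibrium: buyers pay £80, producers receive £73, q = 371. (Wedge: pb − ps = 7.)
Quantity falls by |ΔQ| = |381 − 371| = 10.
DWL = ½ · t · |ΔQ| = ½ · 7 · 10 = £35.

Deadweight loss = £35 thousand.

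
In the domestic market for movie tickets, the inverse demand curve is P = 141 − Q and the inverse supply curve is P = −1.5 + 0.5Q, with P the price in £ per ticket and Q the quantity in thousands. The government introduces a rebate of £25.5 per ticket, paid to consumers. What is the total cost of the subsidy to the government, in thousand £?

Inverting to Q(P) form: Qd = 141 − P; Qs = 2P + 3.
Without the subsidy, 141 − P = 2P + 3 gives 3P = 138, so P* = £46 and Q* = 95.
With a per-unit subsidy paid to consumers, each effectively pays P − 25.5, so demand becomes Qd = 141 − (P − 25.5).
Solving gives Q = 112 with consumers paying £29 and suppliers receiving £54.5 (the £25.5 wedge).
Outlay = t · Q = 25.5 · 112 = £2856.

Government outlay = £2856 thousand.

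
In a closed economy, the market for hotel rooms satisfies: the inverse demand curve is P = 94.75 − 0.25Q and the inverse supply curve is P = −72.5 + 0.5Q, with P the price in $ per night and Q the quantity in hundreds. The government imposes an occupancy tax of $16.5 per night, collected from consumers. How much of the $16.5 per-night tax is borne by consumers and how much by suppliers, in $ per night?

Inverting to Q(P) form: Qd = 379 − 4P; Qs = 2P + 145.
Without the tax, 379 − 4P = 2P + 145 gives 6P = 234, so P* = $39 and Q* = 223.
With the tax collected from consumers, demand (in seller-price terms) shifts: Qd = 379 − 4(P + 16.5).
New equilibrium: consumers pay $44.5, suppliers receive $28, Q = 201. (Wedge: Pb − Ps = 16.5.)
Burden on consumers: $5.5; on suppliers: $11. (They sum to $16.5.)
The less price-elastic side of the market bears the larger share of a per-unit tax.

Consumers bear $5.5 per night; suppliers bear $11 per night.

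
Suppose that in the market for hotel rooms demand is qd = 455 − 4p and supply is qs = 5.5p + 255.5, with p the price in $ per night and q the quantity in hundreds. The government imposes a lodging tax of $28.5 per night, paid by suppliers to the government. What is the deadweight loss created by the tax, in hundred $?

Deadweight loss = $940.5 hundred.

Before the tax: set 455 − 4p = 5.5p + 255.5 → p* = $21, q* = 371.
With the tax collected from suppliers, supply shifts: qs = 5.5(p − 28.5) + 255.5.
New equilibrium: consumers pay $37.5, suppliers receive $9, q = 305. (Wedge: pb − ps = 28.5.)
Quantity falls by |ΔQ| = |371 − 305| = 66.
DWL = ½ · t · |ΔQ| = ½ · 28.5 · 66 = $940.5.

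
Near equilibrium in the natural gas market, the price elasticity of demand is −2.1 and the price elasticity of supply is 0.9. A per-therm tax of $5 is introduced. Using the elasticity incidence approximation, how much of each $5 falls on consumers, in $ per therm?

Consumers bear ≈ $1.5 per therm.

Incidence ratio: consumers' share ≈ εs / (εs + |εd|) = 0.9 / (0.9 + 2.1) = 0.3.
So consumers bear ≈ 0.3 × $5 = $1.5; producers bear $3.5.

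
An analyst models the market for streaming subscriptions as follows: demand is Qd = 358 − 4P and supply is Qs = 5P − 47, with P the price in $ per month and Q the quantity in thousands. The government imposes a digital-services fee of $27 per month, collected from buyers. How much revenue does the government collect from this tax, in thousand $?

Tax revenue = $3186 thousand.

Without the tax, 358 − 4P = 5P − 47 gives 9P = 405, so P* = $45 and Q* = 178.
With the tax collected from buyers, demand (in seller-price terms) shifts: Qd = 358 − 4(P + 27).
Solving gives Q = 118 with buyers paying $60 and suppliers receiving $33 (the $27 wedge).
Revenue = t · Q = 27 · 118 = $3186.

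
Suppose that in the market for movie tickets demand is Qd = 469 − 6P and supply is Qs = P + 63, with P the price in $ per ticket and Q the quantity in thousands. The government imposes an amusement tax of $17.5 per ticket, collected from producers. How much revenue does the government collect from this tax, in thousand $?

Tax revenue = $1855 thousand.

Before the tax: set 469 − 6P = P + 63 → P* = $58, Q* = 121.
With the tax collected from producers, supply shifts: Qs = (P − 17.5) + 63.
New equilibrium: consumers pay $60.5, producers receive $43, Q = 106. (Wedge: Pb − Ps = 17.5.)
Revenue = t · Q = 17.5 · 106 = $1855.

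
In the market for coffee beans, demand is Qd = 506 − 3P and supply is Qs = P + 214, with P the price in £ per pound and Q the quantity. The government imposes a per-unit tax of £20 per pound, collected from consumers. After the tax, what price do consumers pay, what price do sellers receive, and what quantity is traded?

Without the tax, 506 − 3P = P + 214 gives 4P = 292, so P* = £73 and Q* = 287.
With the tax collected from consumers, demand (in seller-price terms) shifts: Qd = 506 − 3(P + 20).
Solving gives Q = 272 with consumers paying £78 and sellers receiving £58 (the £20 wedge).
The less price-elastic side of the market bears the larger share of a per-unit tax.

Consumers pay £78; sellers receive £58; quantity = 272.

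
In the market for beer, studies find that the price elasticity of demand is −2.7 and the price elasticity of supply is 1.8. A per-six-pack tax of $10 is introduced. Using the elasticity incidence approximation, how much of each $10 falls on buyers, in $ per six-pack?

Buyers bear ≈ $4 per six-pack.

Incidence ratio: buyers' share ≈ εs / (εs + |εd|) = 1.8 / (1.8 + 2.7) = 0.4.
So buyers bear ≈ 0.4 × $10 = $4; suppliers bear $6.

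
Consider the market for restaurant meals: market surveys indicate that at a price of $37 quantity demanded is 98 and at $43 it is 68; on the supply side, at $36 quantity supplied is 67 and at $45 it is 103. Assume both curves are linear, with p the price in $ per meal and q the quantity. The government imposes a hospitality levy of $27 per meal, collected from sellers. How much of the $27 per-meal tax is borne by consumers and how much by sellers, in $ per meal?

Demand slope: (68 − 98)/(43 − 37) = -5, so qd = 283 − 5p.
Supply slope: (103 − 67)/(45 − 36) = 4, so qs = 4p − 77.
Before the tax: set 283 − 5p = 4p − 77 → p* = $40, q* = 83.
With the tax collected from sellers, supply shifts: qs = 4(p − 27) − 77.
Solving gives q = 23 with consumers paying $52 and sellers receiving $25 (the $27 wedge).
Burden on consumers: $12; on sellers: $15. (They sum to $27.)
The less price-elastic side of the market bears the larger share of a per-unit tax.

Consumers bear $12 per meal; sellers bear $15 per meal.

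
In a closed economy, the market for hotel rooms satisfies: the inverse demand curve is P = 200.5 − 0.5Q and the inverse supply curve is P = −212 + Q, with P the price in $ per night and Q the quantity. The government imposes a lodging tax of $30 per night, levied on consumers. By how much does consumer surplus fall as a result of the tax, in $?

Inverting to Q(P) form: Qd = 401 − 2P; Qs = P + 212.
Before the tax: set 401 − 2P = P + 212 → P* = $63, Q* = 275.
With the tax collected from consumers, demand (in seller-price terms) shifts: Qd = 401 − 2(P + 30).
Solving gives Q = 255 with consumers paying $73 and sellers receiving $43 (the $30 wedge).
ΔCS is the trapezoid between Q = 255 and Q = 275 of height $10: ½ · (275 + 255) · 10 = $2650.

Consumer surplus falls by $2650.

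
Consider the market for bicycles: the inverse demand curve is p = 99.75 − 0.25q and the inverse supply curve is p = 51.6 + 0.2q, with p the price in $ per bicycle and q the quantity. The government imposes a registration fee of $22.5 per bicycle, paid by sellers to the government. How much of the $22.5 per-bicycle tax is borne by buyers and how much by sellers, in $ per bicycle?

Buyers bear $12.5 per bicycle; sellers bear $10 per bicycle.

Inverting to q(p) form: qd = 399 − 4p; qs = 5p − 258.
Before the tax: set 399 − 4p = 5p − 258 → p* = $73, q* = 107.
With the tax collected from sellers, supply shifts: qs = 5(p − 22.5) − 258.
New equilibrium: buyers pay $85.5, sellers receive $63, q = 57. (Wedge: pb − ps = 22.5.)
Burden on buyers: $12.5; on sellers: $10. (They sum to $22.5.)
The less price-elastic side of the market bears the larger share of a per-unit tax.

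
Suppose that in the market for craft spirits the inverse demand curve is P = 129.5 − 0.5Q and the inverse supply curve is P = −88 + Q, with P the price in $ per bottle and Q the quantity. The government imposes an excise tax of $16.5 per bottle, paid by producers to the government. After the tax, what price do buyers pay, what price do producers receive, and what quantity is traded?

Inverting to Q(P) form: Qd = 259 − 2P; Qs = P + 88.
Without the tax, 259 − 2P = P + 88 gives 3P = 171, so P* = $57 and Q* = 145.
With the tax collected from producers, supply shifts: Qs = (P − 16.5) + 88.
New equilibrium: buyers pay $62.5, producers receive $46, Q = 134. (Wedge: Pb − Ps = 16.5.)

Buyers pay $62.5; producers receive $46; quantity = 134.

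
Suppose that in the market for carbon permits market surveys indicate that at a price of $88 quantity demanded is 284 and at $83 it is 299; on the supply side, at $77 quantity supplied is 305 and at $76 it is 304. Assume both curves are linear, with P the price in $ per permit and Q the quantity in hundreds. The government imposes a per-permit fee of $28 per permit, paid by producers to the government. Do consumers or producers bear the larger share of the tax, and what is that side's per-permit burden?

Demand slope: (299 − 284)/(83 − 88) = -3, so Qd = 548 − 3P.
Supply slope: (304 − 305)/(76 − 77) = 1, so Qs = P + 228.
Before the tax: set 548 − 3P = P + 228 → P* = $80, Q* = 308.
With the tax collected from producers, supply shifts: Qs = (P − 28) + 228.
Solving gives Q = 287 with consumers paying $87 and producers receiving $59 (the $28 wedge).
Per-permit burden: consumers $7, producers $21.
Producers take the larger share because supply is less price-elastic here (demand slope 3 vs supply slope 1).
The less price-elastic side of the market bears the larger share of a per-unit tax.

Producers bear the larger share: $21 per permit.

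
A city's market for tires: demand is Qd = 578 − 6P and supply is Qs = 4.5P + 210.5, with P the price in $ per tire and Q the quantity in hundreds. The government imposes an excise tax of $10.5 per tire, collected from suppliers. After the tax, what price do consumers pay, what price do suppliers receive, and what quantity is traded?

Consumers pay $39.5; suppliers receive $29; quantity = 341.

Without the tax, 578 − 6P = 4.5P + 210.5 gives 10.5P = 367.5, so P* = $35 and Q* = 368.
With the tax collected from suppliers, supply shifts: Qs = 4.5(P − 10.5) + 210.5.
Solving gives Q = 341 with consumers paying $39.5 and suppliers receiving $29 (the $10.5 wedge).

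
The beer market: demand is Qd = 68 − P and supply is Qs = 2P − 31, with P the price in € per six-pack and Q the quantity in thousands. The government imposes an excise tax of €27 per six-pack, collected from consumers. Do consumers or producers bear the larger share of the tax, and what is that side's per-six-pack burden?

Before the tax: set 68 − P = 2P − 31 → P* = €33, Q* = 35.
With the tax collected from consumers, demand (in seller-price terms) shifts: Qd = 68 − (P + 27).
Solving gives Q = 17 with consumers paying €51 and producers receiving €24 (the €27 wedge).
Per-six-pack burden: consumers €18, producers €9.
Consumers take the larger share because demand is less price-elastic here (demand slope 1 vs supply slope 2).

Consumers bear the larger share: €18 per six-pack.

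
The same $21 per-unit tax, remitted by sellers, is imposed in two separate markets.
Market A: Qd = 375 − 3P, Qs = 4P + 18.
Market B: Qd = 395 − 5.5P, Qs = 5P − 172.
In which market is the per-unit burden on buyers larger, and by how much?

Market A: pre-tax P* = $51, Q* = 222; post-tax Q = 186; per-unit burden on buyers = $12.
Market B: pre-tax P* = $54, Q* = 98; post-tax Q = 43; per-unit burden on buyers = $10.
Difference: $12 vs $10 → market A is larger by $2.

Market A, by $2.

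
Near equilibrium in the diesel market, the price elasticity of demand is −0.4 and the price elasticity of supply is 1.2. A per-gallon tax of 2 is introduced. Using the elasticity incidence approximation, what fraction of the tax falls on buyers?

Buyers' share ≈ 0.75.

Incidence ratio: buyers' share ≈ εs / (εs + |εd|) = 1.2 / (1.2 + 0.4) = 0.75.
Supply is the more elastic side, so buyers bear the larger share.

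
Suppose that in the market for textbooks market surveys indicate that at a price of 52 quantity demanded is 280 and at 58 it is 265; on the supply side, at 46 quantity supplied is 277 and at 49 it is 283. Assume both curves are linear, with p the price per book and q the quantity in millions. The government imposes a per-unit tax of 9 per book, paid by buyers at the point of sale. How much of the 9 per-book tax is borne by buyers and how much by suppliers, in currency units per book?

Demand slope: (265 − 280)/(58 − 52) = -2.5, so qd = 410 − 2.5p.
Supply slope: (283 − 277)/(49 − 46) = 2, so qs = 2p + 185.
Before the tax: set 410 − 2.5p = 2p + 185 → p* = 50, q* = 285.
With the tax collected from buyers, demand (in seller-price terms) shifts: qd = 410 − 2.5(p + 9).
Solving gives q = 275 with buyers paying 54 and suppliers receiving 45 (the 9 wedge).
Burden on buyers: 4; on suppliers: 5. (They sum to 9.)
The less price-elastic side of the market bears the larger share of a per-unit tax.

Buyers bear 4 per book; suppliers bear 5 per book.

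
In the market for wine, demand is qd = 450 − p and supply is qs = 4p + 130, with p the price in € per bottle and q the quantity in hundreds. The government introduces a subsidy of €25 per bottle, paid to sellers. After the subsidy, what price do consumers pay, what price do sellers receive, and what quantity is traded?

Without the subsidy, 450 − p = 4p + 130 gives 5p = 320, so p* = €64 and q* = 386.
With a per-unit subsidy paid to sellers, each receives p + 25 per unit sold, so supply becomes qs = 4(p + 25) + 130.
Solving gives q = 406 with consumers paying €44 and sellers receiving €69 (the €25 wedge).

Consumers pay €44; sellers receive €69; quantity = 406.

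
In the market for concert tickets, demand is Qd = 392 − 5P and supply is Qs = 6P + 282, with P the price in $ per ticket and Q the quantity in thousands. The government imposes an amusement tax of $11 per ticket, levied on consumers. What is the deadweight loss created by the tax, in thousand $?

Deadweight loss = $165 thousand.

Before the tax: set 392 − 5P = 6P + 282 → P* = $10, Q* = 342.
With the tax collected from consumers, demand (in seller-price terms) shifts: Qd = 392 − 5(P + 11).
New equilibrium: consumers pay $16, sellers receive $5, Q = 312. (Wedge: Pb − Ps = 11.)
Quantity falls by |ΔQ| = |342 − 312| = 30.
DWL = ½ · t · |ΔQ| = ½ · 11 · 30 = $165.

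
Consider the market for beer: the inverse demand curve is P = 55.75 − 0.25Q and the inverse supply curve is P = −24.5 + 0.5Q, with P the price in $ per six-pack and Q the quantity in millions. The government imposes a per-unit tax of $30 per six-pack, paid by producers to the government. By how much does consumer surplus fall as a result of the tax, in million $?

Inverting to Q(P) form: Qd = 223 − 4P; Qs = 2P + 49.
Without the tax, 223 − 4P = 2P + 49 gives 6P = 174, so P* = $29 and Q* = 107.
With the tax collected from producers, supply shifts: Qs = 2(P − 30) + 49.
New equilibrium: consumers pay $39, producers receive $9, Q = 67. (Wedge: Pb − Ps = 30.)
ΔCS is the trapezoid between Q = 67 and Q = 107 of height $10: ½ · (107 + 67) · 10 = $870.

Consumer surplus falls by $870 million.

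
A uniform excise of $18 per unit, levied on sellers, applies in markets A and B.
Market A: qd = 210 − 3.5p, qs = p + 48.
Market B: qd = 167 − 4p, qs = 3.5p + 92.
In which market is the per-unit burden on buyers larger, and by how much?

Market A: pre-tax p* = $36, q* = 84; post-tax q = 70; per-unit burden on buyers = $4.
Market B: pre-tax p* = $10, q* = 127; post-tax q = 93.4; per-unit burden on buyers = $8.4.
Difference: $4 vs $8.4 → market B is larger by $4.4.

Market B, by $4.4.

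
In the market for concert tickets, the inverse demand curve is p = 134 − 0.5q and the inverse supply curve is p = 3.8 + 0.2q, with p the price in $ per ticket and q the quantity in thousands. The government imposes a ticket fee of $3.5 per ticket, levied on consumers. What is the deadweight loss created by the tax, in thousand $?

Inverting to q(p) form: qd = 268 − 2p; qs = 5p − 19.
Before the tax: set 268 − 2p = 5p − 19 → p* = $41, q* = 186.
With the tax collected from consumers, demand (in seller-price terms) shifts: qd = 268 − 2(p + 3.5).
New equilibrium: consumers pay $43.5, sellers receive $40, q = 181. (Wedge: pb − ps = 3.5.)
Quantity falls by |ΔQ| = |186 − 181| = 5.
DWL = ½ · t · |ΔQ| = ½ · 3.5 · 5 = $8.75.

Deadweight loss = $8.75 thousand.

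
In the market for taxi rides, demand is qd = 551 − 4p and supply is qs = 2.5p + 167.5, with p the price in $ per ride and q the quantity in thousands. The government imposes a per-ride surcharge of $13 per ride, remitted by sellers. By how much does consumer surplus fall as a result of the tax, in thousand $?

Without the tax, 551 − 4p = 2.5p + 167.5 gives 6.5p = 383.5, so p* = $59 and q* = 315.
With the tax collected from sellers, supply shifts: qs = 2.5(p − 13) + 167.5.
New equilibrium: buyers pay $64, sellers receive $51, q = 295. (Wedge: pb − ps = 13.)
ΔCS is the trapezoid between Q = 295 and Q = 315 of height $5: ½ · (315 + 295) · 5 = $1525.

Consumer surplus falls by $1525 thousand.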